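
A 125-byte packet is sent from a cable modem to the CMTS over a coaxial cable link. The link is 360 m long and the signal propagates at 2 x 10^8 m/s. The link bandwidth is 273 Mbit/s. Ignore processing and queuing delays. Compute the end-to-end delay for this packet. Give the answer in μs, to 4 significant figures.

L = 125 × 8 = 1000 bits.
Transmission delay = L/R = 1000 / 273000000 = 3.663 μs.
Propagation delay = d/s = 360 m / 200000000 m/s = 1.8 μs.
Total = 5.463 μs.

5.463 μs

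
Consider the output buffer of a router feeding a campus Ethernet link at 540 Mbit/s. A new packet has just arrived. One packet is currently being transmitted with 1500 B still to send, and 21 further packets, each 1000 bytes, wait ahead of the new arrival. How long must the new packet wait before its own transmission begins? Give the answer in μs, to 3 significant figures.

333 μs

Each queued packet: L/R = 8000/540000000 = 14.8148 μs.
21 queued → 311.111 μs.
Plus remaining 12000 bits of current packet: 22.2222 μs.
Queuing delay = 333 μs.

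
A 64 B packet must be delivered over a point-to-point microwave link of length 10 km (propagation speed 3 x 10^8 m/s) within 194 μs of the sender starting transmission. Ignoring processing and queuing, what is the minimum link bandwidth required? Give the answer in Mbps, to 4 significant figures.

L = 512 bits.
Propagation delay = 10000 / 300000000 = 33.3333 μs.
Transmission budget = 194 − 33.3333 = 160.667 μs.
R ≥ L / t_tx = 512 bits / 0.000160667 s = 3.187 Mbps.

3.187 Mbps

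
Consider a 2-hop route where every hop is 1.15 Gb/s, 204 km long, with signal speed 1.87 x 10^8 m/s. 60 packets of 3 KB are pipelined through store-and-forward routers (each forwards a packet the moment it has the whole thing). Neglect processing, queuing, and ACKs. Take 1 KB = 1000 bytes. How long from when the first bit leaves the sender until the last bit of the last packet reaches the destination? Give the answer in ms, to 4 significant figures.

Per-hop transmission t_tx = L/R = 24000/1150000000 = 0.0208696 ms.
Per-hop propagation t_prop = 204000/187000000 = 1.09091 ms.
Pipeline fill: first packet needs 2·t_tx to clear all hops; remaining 59 packets each add one t_tx.
Total = (2+60-1)·t_tx + 2·t_prop = 61·0.0208696 + 2·1.09091 = 3.455 ms.

3.455 ms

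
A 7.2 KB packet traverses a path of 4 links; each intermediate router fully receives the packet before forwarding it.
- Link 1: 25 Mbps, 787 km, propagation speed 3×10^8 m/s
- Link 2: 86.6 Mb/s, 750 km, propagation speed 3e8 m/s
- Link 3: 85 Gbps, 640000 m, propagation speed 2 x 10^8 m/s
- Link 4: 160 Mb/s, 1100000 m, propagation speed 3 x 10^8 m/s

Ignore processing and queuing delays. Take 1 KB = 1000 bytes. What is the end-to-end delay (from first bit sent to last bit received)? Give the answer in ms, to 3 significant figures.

L = 57600 bits.
Transmission delays (L/R per hop): 2.304, 0.665127, 0.000677647, 0.36 ms; sum = 3.3298 ms.
Propagation delays (d/s per hop): 2.62333, 2.5, 3.2, 3.66667 ms; sum = 11.99 ms.
End-to-end = 15.3 ms.

15.3 ms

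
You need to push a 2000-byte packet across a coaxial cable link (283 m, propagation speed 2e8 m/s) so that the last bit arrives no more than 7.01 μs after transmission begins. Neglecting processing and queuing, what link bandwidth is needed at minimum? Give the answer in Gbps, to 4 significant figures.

2.860 Gbps

L = 16000 bits.
Propagation delay = 283 / 200000000 = 1.415 μs.
Transmission budget = 7.01 − 1.415 = 5.595 μs.
R ≥ L / t_tx = 16000 bits / 5.595e-06 s = 2.860 Gbps.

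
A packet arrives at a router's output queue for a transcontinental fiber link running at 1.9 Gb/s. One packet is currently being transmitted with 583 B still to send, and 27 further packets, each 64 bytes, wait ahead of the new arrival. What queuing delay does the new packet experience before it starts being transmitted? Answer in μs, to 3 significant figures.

9.73 μs

Each queued packet: L/R = 512/1900000000 = 0.269474 μs.
27 queued → 7.27579 μs.
Plus remaining 4664 bits of current packet: 2.45474 μs.
Queuing delay = 9.73 μs.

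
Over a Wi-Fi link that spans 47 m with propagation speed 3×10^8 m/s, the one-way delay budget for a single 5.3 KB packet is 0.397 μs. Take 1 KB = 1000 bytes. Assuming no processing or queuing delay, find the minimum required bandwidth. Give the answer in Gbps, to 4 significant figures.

L = 42400 bits.
Propagation delay = 47 / 300000000 = 0.156667 μs.
Transmission budget = 0.397 − 0.156667 = 0.240333 μs.
R ≥ L / t_tx = 42400 bits / 2.40333e-07 s = 176.4 Gbps.

176.4 Gbps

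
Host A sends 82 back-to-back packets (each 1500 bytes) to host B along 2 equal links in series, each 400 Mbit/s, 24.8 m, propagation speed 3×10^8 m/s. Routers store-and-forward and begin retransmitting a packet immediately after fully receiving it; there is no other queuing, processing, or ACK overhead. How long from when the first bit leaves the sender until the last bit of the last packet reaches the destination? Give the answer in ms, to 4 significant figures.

Per-hop transmission t_tx = L/R = 12000/400000000 = 0.03 ms.
Per-hop propagation t_prop = 24.8/300000000 = 8.26667e-05 ms.
Pipeline fill: first packet needs 2·t_tx to clear all hops; remaining 81 packets each add one t_tx.
Total = (2+82-1)·t_tx + 2·t_prop = 83·0.03 + 2·8.26667e-05 = 2.490 ms.

2.490 ms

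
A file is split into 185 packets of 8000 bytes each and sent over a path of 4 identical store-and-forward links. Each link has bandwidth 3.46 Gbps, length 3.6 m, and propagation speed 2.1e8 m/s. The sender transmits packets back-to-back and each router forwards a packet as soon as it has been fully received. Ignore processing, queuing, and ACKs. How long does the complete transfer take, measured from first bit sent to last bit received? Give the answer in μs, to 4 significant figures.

3478 μs

Per-hop transmission t_tx = L/R = 64000/3460000000 = 18.4971 μs.
Per-hop propagation t_prop = 3.6/210000000 = 0.0171429 μs.
Pipeline fill: first packet needs 4·t_tx to clear all hops; remaining 184 packets each add one t_tx.
Total = (4+185-1)·t_tx + 4·t_prop = 188·18.4971 + 4·0.0171429 = 3478 μs.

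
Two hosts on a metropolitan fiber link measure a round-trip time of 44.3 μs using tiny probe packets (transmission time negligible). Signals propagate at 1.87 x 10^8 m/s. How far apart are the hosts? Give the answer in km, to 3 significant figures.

One-way propagation = RTT/2 = 22.15 μs.
d = s × t = 187000000 × 2.215e-05 = 4.14 km.

4.14 km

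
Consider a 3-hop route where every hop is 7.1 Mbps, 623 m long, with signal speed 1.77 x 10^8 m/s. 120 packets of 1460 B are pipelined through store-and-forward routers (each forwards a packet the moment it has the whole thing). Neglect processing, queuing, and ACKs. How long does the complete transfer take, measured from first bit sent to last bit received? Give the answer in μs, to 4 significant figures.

Per-hop transmission t_tx = L/R = 11680/7100000 = 1645.07 μs.
Per-hop propagation t_prop = 623/177000000 = 3.51977 μs.
Pipeline fill: first packet needs 3·t_tx to clear all hops; remaining 119 packets each add one t_tx.
Total = (3+120-1)·t_tx + 3·t_prop = 122·1645.07 + 3·3.51977 = 200700 μs.

200700 μs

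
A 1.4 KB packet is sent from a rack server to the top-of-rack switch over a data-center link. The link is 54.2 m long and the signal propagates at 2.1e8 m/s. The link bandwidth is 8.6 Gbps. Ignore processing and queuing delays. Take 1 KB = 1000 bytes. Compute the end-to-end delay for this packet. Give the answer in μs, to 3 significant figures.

L = 11200 bits.
Transmission delay = L/R = 11200 / 8600000000 = 1.30233 μs.
Propagation delay = d/s = 54.2 m / 210000000 m/s = 0.258095 μs.
Total = 1.56 μs.

1.56 μs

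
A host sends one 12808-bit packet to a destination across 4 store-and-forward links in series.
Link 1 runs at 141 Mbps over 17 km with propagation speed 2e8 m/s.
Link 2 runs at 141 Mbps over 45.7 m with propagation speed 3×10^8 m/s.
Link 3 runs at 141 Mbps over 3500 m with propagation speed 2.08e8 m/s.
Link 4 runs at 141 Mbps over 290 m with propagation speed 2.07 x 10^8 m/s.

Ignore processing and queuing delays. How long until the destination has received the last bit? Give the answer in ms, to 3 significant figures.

0.467 ms

Transmission delay per hop = L/R = 12808/141000000 = 0.0908369 ms; 4 hops → 0.363348 ms.
Propagation delays (d/s per hop): 0.085, 0.000152333, 0.0168269, 0.00140097 ms; sum = 0.10338 ms.
End-to-end = 0.467 ms.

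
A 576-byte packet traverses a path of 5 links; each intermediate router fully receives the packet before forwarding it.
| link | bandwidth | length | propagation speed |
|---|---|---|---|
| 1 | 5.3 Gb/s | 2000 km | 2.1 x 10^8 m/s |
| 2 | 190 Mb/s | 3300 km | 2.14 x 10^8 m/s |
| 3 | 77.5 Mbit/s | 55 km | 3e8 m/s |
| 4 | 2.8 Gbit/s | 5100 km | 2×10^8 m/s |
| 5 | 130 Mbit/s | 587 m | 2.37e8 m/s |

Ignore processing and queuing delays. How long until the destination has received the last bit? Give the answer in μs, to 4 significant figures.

50750 μs

L = 576 × 8 = 4608 bits.
Transmission delays (L/R per hop): 0.869434, 24.2526, 59.4581, 1.64571, 35.4462 μs; sum = 121.672 μs.
Propagation delays (d/s per hop): 9523.81, 15420.6, 183.333, 25500, 2.47679 μs; sum = 50630.2 μs.
End-to-end = 50750 μs.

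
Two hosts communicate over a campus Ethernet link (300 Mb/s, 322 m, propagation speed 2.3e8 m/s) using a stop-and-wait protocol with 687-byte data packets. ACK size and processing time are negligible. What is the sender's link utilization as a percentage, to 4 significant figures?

t_tx = L/R = 5496/300000000 = 1.832e-05 s.
t_prop = 322/2.3e+08 = 1.4e-06 s; RTT = 2.8e-06 s.
Cycle = t_tx + RTT = 2.112e-05 s.
Utilization = t_tx / cycle = 1.832e-05/2.112e-05 = 86.74 %.

86.74 %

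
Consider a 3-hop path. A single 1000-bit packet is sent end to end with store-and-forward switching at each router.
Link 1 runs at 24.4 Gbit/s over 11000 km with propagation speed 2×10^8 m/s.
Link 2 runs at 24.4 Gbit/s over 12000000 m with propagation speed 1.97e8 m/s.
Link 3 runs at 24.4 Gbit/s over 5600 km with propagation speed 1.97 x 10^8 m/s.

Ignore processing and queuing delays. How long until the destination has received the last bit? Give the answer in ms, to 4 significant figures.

144.3 ms

Transmission delay per hop = L/R = 1000/24400000000 = 4.09836e-05 ms; 3 hops → 0.000122951 ms.
Propagation delays (d/s per hop): 55, 60.9137, 28.4264 ms; sum = 144.34 ms.
End-to-end = 144.3 ms.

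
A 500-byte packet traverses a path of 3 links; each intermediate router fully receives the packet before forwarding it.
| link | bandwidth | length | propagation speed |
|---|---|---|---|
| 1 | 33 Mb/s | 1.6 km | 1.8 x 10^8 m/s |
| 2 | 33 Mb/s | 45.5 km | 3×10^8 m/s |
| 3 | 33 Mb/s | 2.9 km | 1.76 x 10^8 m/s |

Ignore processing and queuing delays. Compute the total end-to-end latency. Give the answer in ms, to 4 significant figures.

L = 500 × 8 = 4000 bits.
Transmission delay per hop = L/R = 4000/33000000 = 0.121212 ms; 3 hops → 0.363636 ms.
Propagation delays (d/s per hop): 0.00888889, 0.151667, 0.0164773 ms; sum = 0.177033 ms.
End-to-end = 0.5407 ms.

0.5407 ms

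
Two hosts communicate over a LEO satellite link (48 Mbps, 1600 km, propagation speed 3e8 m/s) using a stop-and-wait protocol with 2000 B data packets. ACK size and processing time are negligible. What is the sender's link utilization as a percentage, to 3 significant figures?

3.03 %

t_tx = L/R = 16000/48000000 = 0.000333333 s.
t_prop = 1600000/300000000 = 0.00533333 s; RTT = 0.0106667 s.
Cycle = t_tx + RTT = 0.011 s.
Utilization = t_tx / cycle = 0.000333333/0.011 = 3.03 %.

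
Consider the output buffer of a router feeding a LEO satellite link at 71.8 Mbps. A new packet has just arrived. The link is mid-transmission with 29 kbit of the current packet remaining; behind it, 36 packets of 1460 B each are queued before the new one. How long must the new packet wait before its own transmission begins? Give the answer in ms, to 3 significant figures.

Each queued packet: L/R = 11680/71800000 = 0.162674 ms.
36 queued → 5.85627 ms.
Plus remaining 29000 bits of current packet: 0.4039 ms.
Queuing delay = 6.26 ms.

6.26 ms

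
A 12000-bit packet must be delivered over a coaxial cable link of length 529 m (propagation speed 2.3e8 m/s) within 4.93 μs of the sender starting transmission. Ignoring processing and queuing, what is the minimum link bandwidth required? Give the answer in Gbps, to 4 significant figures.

4.563 Gbps

Propagation delay = 529 / 2.3e+08 = 2.3 μs.
Transmission budget = 4.93 − 2.3 = 2.63 μs.
R ≥ L / t_tx = 12000 bits / 2.63e-06 s = 4.563 Gbps.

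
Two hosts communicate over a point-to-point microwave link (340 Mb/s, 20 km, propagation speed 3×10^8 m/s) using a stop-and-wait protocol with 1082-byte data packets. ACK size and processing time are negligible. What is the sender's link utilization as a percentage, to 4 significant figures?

t_tx = L/R = 8656/340000000 = 2.54588e-05 s.
t_prop = 20000/300000000 = 6.66667e-05 s; RTT = 0.000133333 s.
Cycle = t_tx + RTT = 0.000158792 s.
Utilization = t_tx / cycle = 2.54588e-05/0.000158792 = 16.03 %.

16.03 %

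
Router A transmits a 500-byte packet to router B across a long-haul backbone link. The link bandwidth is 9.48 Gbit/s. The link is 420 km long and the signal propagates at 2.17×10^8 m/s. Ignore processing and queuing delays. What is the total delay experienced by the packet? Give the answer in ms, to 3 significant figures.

1.94 ms

L = 500 × 8 = 4000 bits.
Transmission delay = L/R = 4000 / 9480000000 = 0.000421941 ms.
Propagation delay = d/s = 420000 m / 217000000 m/s = 1.93548 ms.
Total = 1.94 ms.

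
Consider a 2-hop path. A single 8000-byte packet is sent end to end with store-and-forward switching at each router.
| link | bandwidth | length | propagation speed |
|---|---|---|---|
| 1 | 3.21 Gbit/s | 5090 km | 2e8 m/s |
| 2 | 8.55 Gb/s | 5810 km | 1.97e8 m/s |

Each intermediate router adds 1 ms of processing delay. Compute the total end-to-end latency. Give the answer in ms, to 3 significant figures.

L = 8000 × 8 = 64000 bits.
Transmission delays (L/R per hop): 0.0199377, 0.00748538 ms; sum = 0.0274231 ms.
Propagation delays (d/s per hop): 25.45, 29.4924 ms; sum = 54.9424 ms.
Processing at 1 router(s): 1 × 1 ms = 1 ms.
End-to-end = 56.0 ms.

56.0 ms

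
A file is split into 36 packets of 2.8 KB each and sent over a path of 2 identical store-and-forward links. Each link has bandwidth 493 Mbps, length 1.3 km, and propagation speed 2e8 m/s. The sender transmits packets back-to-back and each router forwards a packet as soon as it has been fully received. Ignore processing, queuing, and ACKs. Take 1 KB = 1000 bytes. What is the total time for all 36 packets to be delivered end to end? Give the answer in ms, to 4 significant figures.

Per-hop transmission t_tx = L/R = 22400/493000000 = 0.0454361 ms.
Per-hop propagation t_prop = 1300/200000000 = 0.0065 ms.
Pipeline fill: first packet needs 2·t_tx to clear all hops; remaining 35 packets each add one t_tx.
Total = (2+36-1)·t_tx + 2·t_prop = 37·0.0454361 + 2·0.0065 = 1.694 ms.

1.694 ms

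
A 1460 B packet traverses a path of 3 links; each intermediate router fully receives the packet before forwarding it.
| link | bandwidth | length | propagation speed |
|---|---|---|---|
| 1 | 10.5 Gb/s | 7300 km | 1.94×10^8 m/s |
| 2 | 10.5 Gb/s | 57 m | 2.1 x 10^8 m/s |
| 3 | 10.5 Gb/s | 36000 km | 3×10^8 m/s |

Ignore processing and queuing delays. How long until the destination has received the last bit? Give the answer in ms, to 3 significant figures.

L = 1460 × 8 = 11680 bits.
Transmission delay per hop = L/R = 11680/10500000000 = 0.00111238 ms; 3 hops → 0.00333714 ms.
Propagation delays (d/s per hop): 37.6289, 0.000271429, 120 ms; sum = 157.629 ms.
End-to-end = 158 ms.

158 ms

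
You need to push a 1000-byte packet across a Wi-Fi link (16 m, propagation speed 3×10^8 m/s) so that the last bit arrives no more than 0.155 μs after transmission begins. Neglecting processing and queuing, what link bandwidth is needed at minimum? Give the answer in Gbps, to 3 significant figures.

L = 8000 bits.
Propagation delay = 16 / 300000000 = 0.0533333 μs.
Transmission budget = 0.155 − 0.0533333 = 0.101667 μs.
R ≥ L / t_tx = 8000 bits / 1.01667e-07 s = 78.7 Gbps.

78.7 Gbps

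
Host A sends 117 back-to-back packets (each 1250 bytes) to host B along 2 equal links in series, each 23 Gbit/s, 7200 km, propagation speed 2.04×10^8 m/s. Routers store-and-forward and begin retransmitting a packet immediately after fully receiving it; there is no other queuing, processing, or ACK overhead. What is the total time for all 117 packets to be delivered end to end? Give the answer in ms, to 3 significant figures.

70.6 ms

Per-hop transmission t_tx = L/R = 10000/23000000000 = 0.000434783 ms.
Per-hop propagation t_prop = 7200000/204000000 = 35.2941 ms.
Pipeline fill: first packet needs 2·t_tx to clear all hops; remaining 116 packets each add one t_tx.
Total = (2+117-1)·t_tx + 2·t_prop = 118·0.000434783 + 2·35.2941 = 70.6 ms.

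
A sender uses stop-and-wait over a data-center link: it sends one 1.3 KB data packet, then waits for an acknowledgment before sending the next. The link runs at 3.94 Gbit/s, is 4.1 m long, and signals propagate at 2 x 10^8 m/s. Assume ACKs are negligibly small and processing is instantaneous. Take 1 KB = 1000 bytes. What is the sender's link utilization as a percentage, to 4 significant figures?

98.47 %

t_tx = L/R = 10400/3940000000 = 2.63959e-06 s.
t_prop = 4.1/200000000 = 2.05e-08 s; RTT = 4.1e-08 s.
Cycle = t_tx + RTT = 2.68059e-06 s.
Utilization = t_tx / cycle = 2.63959e-06/2.68059e-06 = 98.47 %.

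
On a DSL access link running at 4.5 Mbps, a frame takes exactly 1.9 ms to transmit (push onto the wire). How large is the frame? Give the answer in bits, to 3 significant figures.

8550 bits

L = R × t_tx = 4500000 b/s × 0.0019 s = 8550 bits.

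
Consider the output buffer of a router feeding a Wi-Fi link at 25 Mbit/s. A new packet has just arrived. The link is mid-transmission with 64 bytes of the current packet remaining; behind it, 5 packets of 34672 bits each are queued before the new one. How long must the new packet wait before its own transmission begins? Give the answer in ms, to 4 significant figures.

6.955 ms

Each queued packet: L/R = 34672/25000000 = 1.38688 ms.
5 queued → 6.9344 ms.
Plus remaining 512 bits of current packet: 0.02048 ms.
Queuing delay = 6.955 ms.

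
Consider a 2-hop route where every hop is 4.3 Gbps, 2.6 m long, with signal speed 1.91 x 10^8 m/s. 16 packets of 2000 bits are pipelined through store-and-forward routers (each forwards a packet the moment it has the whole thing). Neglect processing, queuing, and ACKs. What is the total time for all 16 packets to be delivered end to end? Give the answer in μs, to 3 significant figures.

7.93 μs

Per-hop transmission t_tx = L/R = 2000/4300000000 = 0.465116 μs.
Per-hop propagation t_prop = 2.6/191000000 = 0.0136126 μs.
Pipeline fill: first packet needs 2·t_tx to clear all hops; remaining 15 packets each add one t_tx.
Total = (2+16-1)·t_tx + 2·t_prop = 17·0.465116 + 2·0.0136126 = 7.93 μs.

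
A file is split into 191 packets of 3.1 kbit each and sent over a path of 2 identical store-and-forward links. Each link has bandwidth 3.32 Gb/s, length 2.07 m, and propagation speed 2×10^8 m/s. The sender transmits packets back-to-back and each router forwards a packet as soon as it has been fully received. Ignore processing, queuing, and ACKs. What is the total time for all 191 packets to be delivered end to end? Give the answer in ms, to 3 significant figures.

0.179 ms

Per-hop transmission t_tx = L/R = 3100/3320000000 = 0.000933735 ms.
Per-hop propagation t_prop = 2.07/200000000 = 1.035e-05 ms.
Pipeline fill: first packet needs 2·t_tx to clear all hops; remaining 190 packets each add one t_tx.
Total = (2+191-1)·t_tx + 2·t_prop = 192·0.000933735 + 2·1.035e-05 = 0.179 ms.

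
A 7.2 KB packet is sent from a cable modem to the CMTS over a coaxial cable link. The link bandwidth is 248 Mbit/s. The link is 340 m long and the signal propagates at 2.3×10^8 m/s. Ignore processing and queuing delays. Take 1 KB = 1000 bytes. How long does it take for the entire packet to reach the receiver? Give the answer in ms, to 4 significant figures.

L = 57600 bits.
Transmission delay = L/R = 57600 / 248000000 = 0.232258 ms.
Propagation delay = d/s = 340 m / 2.3e+08 m/s = 0.00147826 ms.
Total = 0.2337 ms.

0.2337 ms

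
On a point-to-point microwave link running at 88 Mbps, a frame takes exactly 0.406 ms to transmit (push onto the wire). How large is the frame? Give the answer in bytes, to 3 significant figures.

L = R × t_tx = 88000000 b/s × 0.000406 s = 35728 bits.
In bytes: 35728 / 8 = 4470 bytes.

4470 bytes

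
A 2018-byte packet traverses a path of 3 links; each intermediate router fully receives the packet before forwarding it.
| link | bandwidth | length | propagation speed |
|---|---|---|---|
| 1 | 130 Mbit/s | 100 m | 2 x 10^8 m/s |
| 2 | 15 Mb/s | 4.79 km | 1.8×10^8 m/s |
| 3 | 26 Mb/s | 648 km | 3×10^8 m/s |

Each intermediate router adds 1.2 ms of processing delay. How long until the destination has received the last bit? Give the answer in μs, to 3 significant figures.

6410 μs

L = 2018 × 8 = 16144 bits.
Transmission delays (L/R per hop): 124.185, 1076.27, 620.923 μs; sum = 1821.37 μs.
Propagation delays (d/s per hop): 0.5, 26.6111, 2160 μs; sum = 2187.11 μs.
Processing at 2 router(s): 2 × 1.2 ms = 2400 μs.
End-to-end = 6410 μs.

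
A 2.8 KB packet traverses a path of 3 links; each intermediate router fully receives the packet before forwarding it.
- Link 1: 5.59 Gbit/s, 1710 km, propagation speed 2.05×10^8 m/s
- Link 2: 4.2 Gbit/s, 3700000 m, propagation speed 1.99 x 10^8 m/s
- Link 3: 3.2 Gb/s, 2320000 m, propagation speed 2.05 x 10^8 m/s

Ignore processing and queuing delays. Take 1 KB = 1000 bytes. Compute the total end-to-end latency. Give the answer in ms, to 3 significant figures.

38.3 ms

L = 22400 bits.
Transmission delays (L/R per hop): 0.00400716, 0.00533333, 0.007 ms; sum = 0.0163405 ms.
Propagation delays (d/s per hop): 8.34146, 18.593, 11.3171 ms; sum = 38.2515 ms.
End-to-end = 38.3 ms.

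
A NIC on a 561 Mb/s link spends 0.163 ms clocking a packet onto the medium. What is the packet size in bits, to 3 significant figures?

91400 bits

L = R × t_tx = 561000000 b/s × 0.000163 s = 91443 bits.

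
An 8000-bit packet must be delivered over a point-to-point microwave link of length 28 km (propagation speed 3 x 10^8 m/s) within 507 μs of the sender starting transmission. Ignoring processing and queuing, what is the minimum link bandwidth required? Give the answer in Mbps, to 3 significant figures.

19.3 Mbps

Propagation delay = 28000 / 300000000 = 93.3333 μs.
Transmission budget = 507 − 93.3333 = 413.667 μs.
R ≥ L / t_tx = 8000 bits / 0.000413667 s = 19.3 Mbps.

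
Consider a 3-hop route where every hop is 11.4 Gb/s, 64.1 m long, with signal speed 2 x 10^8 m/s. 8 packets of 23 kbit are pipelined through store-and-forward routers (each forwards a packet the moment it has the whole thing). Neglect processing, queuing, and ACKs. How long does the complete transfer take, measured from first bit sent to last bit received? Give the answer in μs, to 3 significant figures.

21.1 μs

Per-hop transmission t_tx = L/R = 23000/11400000000 = 2.01754 μs.
Per-hop propagation t_prop = 64.1/200000000 = 0.3205 μs.
Pipeline fill: first packet needs 3·t_tx to clear all hops; remaining 7 packets each add one t_tx.
Total = (3+8-1)·t_tx + 3·t_prop = 10·2.01754 + 3·0.3205 = 21.1 μs.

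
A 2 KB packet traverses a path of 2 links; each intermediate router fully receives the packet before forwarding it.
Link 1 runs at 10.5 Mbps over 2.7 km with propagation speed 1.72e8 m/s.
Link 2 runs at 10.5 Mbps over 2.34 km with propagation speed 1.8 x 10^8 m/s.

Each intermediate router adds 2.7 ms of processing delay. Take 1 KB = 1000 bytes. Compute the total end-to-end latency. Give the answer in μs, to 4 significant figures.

L = 16000 bits.
Transmission delay per hop = L/R = 16000/10500000 = 1523.81 μs; 2 hops → 3047.62 μs.
Propagation delays (d/s per hop): 15.6977, 13 μs; sum = 28.6977 μs.
Processing at 1 router(s): 1 × 2.7 ms = 2700 μs.
End-to-end = 5776 μs.

5776 μs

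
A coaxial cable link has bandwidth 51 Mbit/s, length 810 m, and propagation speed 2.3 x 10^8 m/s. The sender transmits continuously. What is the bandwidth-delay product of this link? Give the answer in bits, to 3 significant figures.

180 bits

Propagation delay = 810 / 2.3e+08 = 3.52174e-06 s.
BDP = R × t_prop = 51000000 × 3.52174e-06 = 179.609 bits.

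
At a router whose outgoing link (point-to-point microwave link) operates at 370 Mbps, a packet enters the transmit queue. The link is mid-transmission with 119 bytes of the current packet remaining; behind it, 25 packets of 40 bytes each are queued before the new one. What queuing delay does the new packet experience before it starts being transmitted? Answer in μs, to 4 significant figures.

Each queued packet: L/R = 320/370000000 = 0.864865 μs.
25 queued → 21.6216 μs.
Plus remaining 952 bits of current packet: 2.57297 μs.
Queuing delay = 24.19 μs.

24.19 μs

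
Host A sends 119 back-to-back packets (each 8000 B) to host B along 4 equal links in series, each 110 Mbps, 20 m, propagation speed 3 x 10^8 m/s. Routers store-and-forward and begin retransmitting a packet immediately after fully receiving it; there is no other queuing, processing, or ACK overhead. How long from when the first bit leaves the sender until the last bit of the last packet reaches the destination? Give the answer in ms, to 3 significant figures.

Per-hop transmission t_tx = L/R = 64000/110000000 = 0.581818 ms.
Per-hop propagation t_prop = 20/300000000 = 6.66667e-05 ms.
Pipeline fill: first packet needs 4·t_tx to clear all hops; remaining 118 packets each add one t_tx.
Total = (4+119-1)·t_tx + 4·t_prop = 122·0.581818 + 4·6.66667e-05 = 71.0 ms.

71.0 ms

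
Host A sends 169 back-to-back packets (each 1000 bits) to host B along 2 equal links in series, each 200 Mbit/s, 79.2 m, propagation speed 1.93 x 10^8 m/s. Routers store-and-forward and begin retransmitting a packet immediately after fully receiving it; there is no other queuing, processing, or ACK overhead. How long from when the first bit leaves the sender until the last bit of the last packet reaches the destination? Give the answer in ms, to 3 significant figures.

0.851 ms

Per-hop transmission t_tx = L/R = 1000/200000000 = 0.005 ms.
Per-hop propagation t_prop = 79.2/193000000 = 0.000410363 ms.
Pipeline fill: first packet needs 2·t_tx to clear all hops; remaining 168 packets each add one t_tx.
Total = (2+169-1)·t_tx + 2·t_prop = 170·0.005 + 2·0.000410363 = 0.851 ms.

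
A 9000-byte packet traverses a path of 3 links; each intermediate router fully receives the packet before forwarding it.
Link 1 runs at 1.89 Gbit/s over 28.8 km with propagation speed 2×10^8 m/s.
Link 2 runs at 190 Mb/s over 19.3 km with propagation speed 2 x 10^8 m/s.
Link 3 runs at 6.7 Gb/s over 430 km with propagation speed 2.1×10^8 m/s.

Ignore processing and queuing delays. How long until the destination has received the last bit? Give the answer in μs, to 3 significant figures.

L = 9000 × 8 = 72000 bits.
Transmission delays (L/R per hop): 38.0952, 378.947, 10.7463 μs; sum = 427.789 μs.
Propagation delays (d/s per hop): 144, 96.5, 2047.62 μs; sum = 2288.12 μs.
End-to-end = 2720 μs.

2720 μs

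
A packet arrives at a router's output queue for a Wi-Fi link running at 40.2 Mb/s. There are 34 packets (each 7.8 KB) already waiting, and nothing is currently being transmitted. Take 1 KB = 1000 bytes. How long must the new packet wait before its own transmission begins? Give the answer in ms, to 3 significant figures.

Each queued packet: L/R = 62400/40200000 = 1.55224 ms.
34 queued → 52.7761 ms.
Queuing delay = 52.8 ms.

52.8 ms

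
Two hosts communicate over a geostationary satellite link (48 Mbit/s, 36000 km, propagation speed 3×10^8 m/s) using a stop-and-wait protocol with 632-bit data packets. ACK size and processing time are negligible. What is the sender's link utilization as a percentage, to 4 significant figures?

t_tx = L/R = 632/48000000 = 1.31667e-05 s.
t_prop = 36000000/300000000 = 0.12 s; RTT = 0.24 s.
Cycle = t_tx + RTT = 0.240013 s.
Utilization = t_tx / cycle = 1.31667e-05/0.240013 = 0.005486 %.

0.005486 %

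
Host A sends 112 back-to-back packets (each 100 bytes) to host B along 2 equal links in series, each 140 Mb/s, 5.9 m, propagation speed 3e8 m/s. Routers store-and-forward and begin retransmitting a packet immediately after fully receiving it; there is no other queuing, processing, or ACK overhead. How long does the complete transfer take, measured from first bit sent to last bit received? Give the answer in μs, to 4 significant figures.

Per-hop transmission t_tx = L/R = 800/140000000 = 5.71429 μs.
Per-hop propagation t_prop = 5.9/300000000 = 0.0196667 μs.
Pipeline fill: first packet needs 2·t_tx to clear all hops; remaining 111 packets each add one t_tx.
Total = (2+112-1)·t_tx + 2·t_prop = 113·5.71429 + 2·0.0196667 = 645.8 μs.

645.8 μs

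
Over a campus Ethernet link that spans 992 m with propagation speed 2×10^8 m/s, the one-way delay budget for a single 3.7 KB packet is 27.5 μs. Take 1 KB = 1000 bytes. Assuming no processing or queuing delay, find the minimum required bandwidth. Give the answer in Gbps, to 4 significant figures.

L = 29600 bits.
Propagation delay = 992 / 200000000 = 4.96 μs.
Transmission budget = 27.5 − 4.96 = 22.54 μs.
R ≥ L / t_tx = 29600 bits / 2.254e-05 s = 1.313 Gbps.

1.313 Gbps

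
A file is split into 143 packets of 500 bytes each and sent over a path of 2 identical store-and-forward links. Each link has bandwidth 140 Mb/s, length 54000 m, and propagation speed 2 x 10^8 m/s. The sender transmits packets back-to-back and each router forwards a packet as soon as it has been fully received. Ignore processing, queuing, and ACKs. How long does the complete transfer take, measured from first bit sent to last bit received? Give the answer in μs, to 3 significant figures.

Per-hop transmission t_tx = L/R = 4000/140000000 = 28.5714 μs.
Per-hop propagation t_prop = 54000/200000000 = 270 μs.
Pipeline fill: first packet needs 2·t_tx to clear all hops; remaining 142 packets each add one t_tx.
Total = (2+143-1)·t_tx + 2·t_prop = 144·28.5714 + 2·270 = 4650 μs.

4650 μs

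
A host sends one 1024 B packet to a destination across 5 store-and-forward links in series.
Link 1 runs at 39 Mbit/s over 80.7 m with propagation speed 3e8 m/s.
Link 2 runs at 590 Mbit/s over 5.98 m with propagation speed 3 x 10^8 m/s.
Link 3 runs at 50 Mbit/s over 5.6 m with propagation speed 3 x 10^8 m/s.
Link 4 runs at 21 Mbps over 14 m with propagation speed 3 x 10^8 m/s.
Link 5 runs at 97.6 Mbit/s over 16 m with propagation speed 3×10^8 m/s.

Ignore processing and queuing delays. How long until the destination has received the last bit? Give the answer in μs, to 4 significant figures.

L = 1024 × 8 = 8192 bits.
Transmission delays (L/R per hop): 210.051, 13.8847, 163.84, 390.095, 83.9344 μs; sum = 861.806 μs.
Propagation delays (d/s per hop): 0.269, 0.0199333, 0.0186667, 0.0466667, 0.0533333 μs; sum = 0.4076 μs.
End-to-end = 862.2 μs.

862.2 μs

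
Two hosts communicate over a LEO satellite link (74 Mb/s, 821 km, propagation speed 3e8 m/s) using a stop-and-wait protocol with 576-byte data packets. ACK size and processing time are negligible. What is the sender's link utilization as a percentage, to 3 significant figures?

t_tx = L/R = 4608/74000000 = 6.22703e-05 s.
t_prop = 821000/300000000 = 0.00273667 s; RTT = 0.00547333 s.
Cycle = t_tx + RTT = 0.0055356 s.
Utilization = t_tx / cycle = 6.22703e-05/0.0055356 = 1.12 %.

1.12 %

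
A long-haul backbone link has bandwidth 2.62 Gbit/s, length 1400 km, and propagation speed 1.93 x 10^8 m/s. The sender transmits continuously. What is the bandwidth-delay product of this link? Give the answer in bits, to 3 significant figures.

19000000 bits

Propagation delay = 1400000 / 193000000 = 0.00725389 s.
BDP = R × t_prop = 2620000000 × 0.00725389 = 19005200 bits.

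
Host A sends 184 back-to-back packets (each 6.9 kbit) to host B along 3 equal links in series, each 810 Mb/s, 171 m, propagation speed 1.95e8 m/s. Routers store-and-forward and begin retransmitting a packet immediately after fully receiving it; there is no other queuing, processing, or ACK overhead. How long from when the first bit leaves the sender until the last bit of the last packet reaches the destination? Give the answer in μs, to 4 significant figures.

Per-hop transmission t_tx = L/R = 6900/810000000 = 8.51852 μs.
Per-hop propagation t_prop = 171/195000000 = 0.876923 μs.
Pipeline fill: first packet needs 3·t_tx to clear all hops; remaining 183 packets each add one t_tx.
Total = (3+184-1)·t_tx + 3·t_prop = 186·8.51852 + 3·0.876923 = 1587 μs.

1587 μs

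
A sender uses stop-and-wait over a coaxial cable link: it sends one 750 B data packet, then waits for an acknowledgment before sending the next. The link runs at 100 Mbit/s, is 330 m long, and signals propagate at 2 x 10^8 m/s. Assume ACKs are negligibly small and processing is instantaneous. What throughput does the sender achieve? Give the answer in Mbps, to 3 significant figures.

94.8 Mbps

t_tx = L/R = 6000/100000000 = 6e-05 s.
t_prop = 330/200000000 = 1.65e-06 s; RTT = 3.3e-06 s.
Cycle = t_tx + RTT = 6.33e-05 s.
Throughput = L / cycle = 6000 / 6.33e-05 = 94.8 Mbps.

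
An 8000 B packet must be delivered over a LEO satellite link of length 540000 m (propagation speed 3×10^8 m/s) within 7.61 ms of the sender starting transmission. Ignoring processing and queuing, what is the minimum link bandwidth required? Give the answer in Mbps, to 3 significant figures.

L = 64000 bits.
Propagation delay = 540000 / 300000000 = 1.8 ms.
Transmission budget = 7.61 − 1.8 = 5.81 ms.
R ≥ L / t_tx = 64000 bits / 0.00581 s = 11.0 Mbps.

11.0 Mbps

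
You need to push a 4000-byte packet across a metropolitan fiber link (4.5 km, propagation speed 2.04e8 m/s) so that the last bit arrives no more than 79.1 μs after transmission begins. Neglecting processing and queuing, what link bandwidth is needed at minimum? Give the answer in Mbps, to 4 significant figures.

561.0 Mbps

L = 32000 bits.
Propagation delay = 4500 / 204000000 = 22.0588 μs.
Transmission budget = 79.1 − 22.0588 = 57.0412 μs.
R ≥ L / t_tx = 32000 bits / 5.70412e-05 s = 561.0 Mbps.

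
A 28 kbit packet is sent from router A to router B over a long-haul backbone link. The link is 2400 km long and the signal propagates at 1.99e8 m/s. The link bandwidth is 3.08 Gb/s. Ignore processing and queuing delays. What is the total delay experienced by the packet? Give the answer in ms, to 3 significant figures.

L = 28000 bits.
Transmission delay = L/R = 28000 / 3080000000 = 0.00909091 ms.
Propagation delay = d/s = 2400000 m / 199000000 m/s = 12.0603 ms.
Total = 12.1 ms.

12.1 ms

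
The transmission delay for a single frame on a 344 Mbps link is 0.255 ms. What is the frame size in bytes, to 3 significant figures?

L = R × t_tx = 344000000 b/s × 0.000255 s = 87720 bits.
In bytes: 87720 / 8 = 11000 bytes.

11000 bytes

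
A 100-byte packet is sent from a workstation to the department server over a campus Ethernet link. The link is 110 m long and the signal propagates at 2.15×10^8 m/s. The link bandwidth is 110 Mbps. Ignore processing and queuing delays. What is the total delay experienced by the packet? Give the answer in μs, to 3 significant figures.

L = 100 × 8 = 800 bits.
Transmission delay = L/R = 800 / 110000000 = 7.27273 μs.
Propagation delay = d/s = 110 m / 215000000 m/s = 0.511628 μs.
Total = 7.78 μs.

7.78 μs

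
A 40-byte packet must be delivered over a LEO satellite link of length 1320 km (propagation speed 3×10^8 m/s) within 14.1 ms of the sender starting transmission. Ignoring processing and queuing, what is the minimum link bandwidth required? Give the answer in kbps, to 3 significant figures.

33.0 kbps

L = 320 bits.
Propagation delay = 1320000 / 300000000 = 4.4 ms.
Transmission budget = 14.1 − 4.4 = 9.7 ms.
R ≥ L / t_tx = 320 bits / 0.0097 s = 33.0 kbps.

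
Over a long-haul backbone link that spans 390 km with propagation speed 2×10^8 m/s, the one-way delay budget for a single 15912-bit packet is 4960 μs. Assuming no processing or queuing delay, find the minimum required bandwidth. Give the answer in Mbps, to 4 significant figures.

Propagation delay = 390000 / 200000000 = 1950 μs.
Transmission budget = 4960 − 1950 = 3010 μs.
R ≥ L / t_tx = 15912 bits / 0.00301 s = 5.286 Mbps.

5.286 Mbps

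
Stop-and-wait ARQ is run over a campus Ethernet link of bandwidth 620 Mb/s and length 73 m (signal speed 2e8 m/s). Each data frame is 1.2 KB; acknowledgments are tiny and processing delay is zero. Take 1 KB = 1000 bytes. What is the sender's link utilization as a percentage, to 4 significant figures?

t_tx = L/R = 9600/620000000 = 1.54839e-05 s.
t_prop = 73/200000000 = 3.65e-07 s; RTT = 7.3e-07 s.
Cycle = t_tx + RTT = 1.62139e-05 s.
Utilization = t_tx / cycle = 1.54839e-05/1.62139e-05 = 95.50 %.

95.50 %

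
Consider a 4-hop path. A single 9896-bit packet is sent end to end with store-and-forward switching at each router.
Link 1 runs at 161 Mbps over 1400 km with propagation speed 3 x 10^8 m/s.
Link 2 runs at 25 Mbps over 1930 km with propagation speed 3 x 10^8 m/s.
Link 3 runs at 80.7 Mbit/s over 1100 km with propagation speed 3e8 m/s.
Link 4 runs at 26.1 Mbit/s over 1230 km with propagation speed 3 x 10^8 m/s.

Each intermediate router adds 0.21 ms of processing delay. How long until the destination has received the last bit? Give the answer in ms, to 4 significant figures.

Transmission delays (L/R per hop): 0.0614658, 0.39584, 0.122627, 0.379157 ms; sum = 0.95909 ms.
Propagation delays (d/s per hop): 4.66667, 6.43333, 3.66667, 4.1 ms; sum = 18.8667 ms.
Processing at 3 router(s): 3 × 0.21 ms = 0.63 ms.
End-to-end = 20.46 ms.

20.46 ms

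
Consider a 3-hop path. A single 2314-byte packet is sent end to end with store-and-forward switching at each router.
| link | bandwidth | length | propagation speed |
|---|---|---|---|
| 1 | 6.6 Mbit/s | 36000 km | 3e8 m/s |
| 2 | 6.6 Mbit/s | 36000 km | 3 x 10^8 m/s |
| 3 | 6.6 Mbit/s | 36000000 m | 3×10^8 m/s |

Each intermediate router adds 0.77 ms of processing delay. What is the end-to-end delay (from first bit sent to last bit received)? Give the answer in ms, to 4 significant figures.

L = 2314 × 8 = 18512 bits.
Transmission delay per hop = L/R = 18512/6600000 = 2.80485 ms; 3 hops → 8.41455 ms.
Propagation delays (d/s per hop): 120, 120, 120 ms; sum = 360 ms.
Processing at 2 router(s): 2 × 0.77 ms = 1.54 ms.
End-to-end = 370.0 ms.

370.0 ms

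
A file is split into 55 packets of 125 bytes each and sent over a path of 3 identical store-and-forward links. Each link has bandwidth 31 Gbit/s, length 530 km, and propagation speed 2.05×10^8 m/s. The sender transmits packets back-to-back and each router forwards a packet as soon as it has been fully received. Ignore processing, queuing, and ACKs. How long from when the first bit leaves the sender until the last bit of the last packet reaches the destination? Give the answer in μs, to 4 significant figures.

7758 μs

Per-hop transmission t_tx = L/R = 1000/31000000000 = 0.0322581 μs.
Per-hop propagation t_prop = 530000/2.05e+08 = 2585.37 μs.
Pipeline fill: first packet needs 3·t_tx to clear all hops; remaining 54 packets each add one t_tx.
Total = (3+55-1)·t_tx + 3·t_prop = 57·0.0322581 + 3·2585.37 = 7758 μs.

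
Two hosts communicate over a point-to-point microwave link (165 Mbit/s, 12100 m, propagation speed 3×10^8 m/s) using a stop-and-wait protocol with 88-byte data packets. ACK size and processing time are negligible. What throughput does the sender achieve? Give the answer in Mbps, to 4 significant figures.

t_tx = L/R = 704/165000000 = 4.26667e-06 s.
t_prop = 12100/300000000 = 4.03333e-05 s; RTT = 8.06667e-05 s.
Cycle = t_tx + RTT = 8.49333e-05 s.
Throughput = L / cycle = 704 / 8.49333e-05 = 8.289 Mbps.

8.289 Mbps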